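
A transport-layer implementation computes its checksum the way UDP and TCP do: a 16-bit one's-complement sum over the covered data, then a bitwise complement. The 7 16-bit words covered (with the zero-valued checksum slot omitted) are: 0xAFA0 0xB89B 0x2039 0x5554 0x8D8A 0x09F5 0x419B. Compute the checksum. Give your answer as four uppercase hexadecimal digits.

One's-complement addition (fold any carry out of bit 15 back into bit 0):
  0xAFA0 + 0xB89B = 0x1683B → wrap carry → 0x683C
  0x683C + 0x2039 = 0x08875
  0x8875 + 0x5554 = 0x0DDC9
  0xDDC9 + 0x8D8A = 0x16B53 → wrap carry → 0x6B54
  0x6B54 + 0x09F5 = 0x07549
  0x7549 + 0x419B = 0x0B6E4
One's-complement sum = 0xB6E4.
Checksum = ~0xB6E4 & 0xFFFF = 0x491B.

491B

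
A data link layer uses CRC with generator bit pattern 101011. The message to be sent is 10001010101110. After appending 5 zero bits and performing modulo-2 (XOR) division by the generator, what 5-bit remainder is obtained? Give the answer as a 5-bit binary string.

Append 5 zeros: 1000101010111000000. Divide by 101011 (XOR where the leading bit is 1):
  pos 0: 100010 XOR 101011 = 001001
  pos 2: 100110 XOR 101011 = 001101
  pos 4: 110110 XOR 101011 = 011101
  pos 5: 111011 XOR 101011 = 010000
  pos 6: 100001 XOR 101011 = 001010
  pos 8: 101010 XOR 101011 = 000001
  pos 13: 100000 XOR 101011 = 001011
Remainder (last 5 bits) = 01011. This is the CRC / FCS.

01011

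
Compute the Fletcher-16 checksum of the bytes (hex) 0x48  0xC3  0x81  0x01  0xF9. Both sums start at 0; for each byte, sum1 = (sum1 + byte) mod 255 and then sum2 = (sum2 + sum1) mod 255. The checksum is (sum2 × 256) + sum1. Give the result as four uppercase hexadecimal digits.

F888

Running sums (mod 255):
  after byte 0 (0x48): sum1=72, sum2=72
  after byte 1 (0xC3): sum1=12, sum2=84
  after byte 2 (0x81): sum1=141, sum2=225
  after byte 3 (0x01): sum1=142, sum2=112
  after byte 4 (0xF9): sum1=136, sum2=248
Checksum = sum2·256 + sum1 = 248·256 + 136 = 63624 = 0xF888.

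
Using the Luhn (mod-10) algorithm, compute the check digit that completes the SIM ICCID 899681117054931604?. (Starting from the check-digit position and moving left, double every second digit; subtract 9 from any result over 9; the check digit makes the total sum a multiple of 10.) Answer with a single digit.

1

Partial digits right→left: 4 0 6 1 3 9 4 5 0 7 1 1 1 8 6 9 9 8
Double every second digit counting from the check-digit position (so the 1st, 3rd, 5th, ... of the partial from the right).
  doubled (with −9 where >9): 8 3 6 8 0 2 2 3 9 → sum 41
  kept as-is: 0 1 9 5 7 1 8 9 8 → sum 48
Total = 41 + 48 = 89.
Check digit = (10 − (89 mod 10)) mod 10 = 1.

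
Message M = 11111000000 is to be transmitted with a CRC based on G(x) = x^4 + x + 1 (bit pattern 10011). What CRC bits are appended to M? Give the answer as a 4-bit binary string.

Append 4 zeros: 111110000000000. Divide by 10011 (XOR where the leading bit is 1):
  pos 0: 11111 XOR 10011 = 01100
  pos 1: 11000 XOR 10011 = 01011
  pos 2: 10110 XOR 10011 = 00101
  pos 4: 10100 XOR 10011 = 00111
  pos 6: 11100 XOR 10011 = 01111
  pos 7: 11110 XOR 10011 = 01101
  pos 8: 11010 XOR 10011 = 01001
  pos 9: 10010 XOR 10011 = 00001
Remainder (last 4 bits) = 0010. This is the CRC / FCS.

0010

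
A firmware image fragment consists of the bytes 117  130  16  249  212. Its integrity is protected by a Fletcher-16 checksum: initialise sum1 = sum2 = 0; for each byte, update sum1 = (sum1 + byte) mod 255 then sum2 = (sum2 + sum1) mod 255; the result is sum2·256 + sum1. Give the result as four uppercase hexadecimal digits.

4ED6

Running sums (mod 255):
  after byte 0 (117): sum1=117, sum2=117
  after byte 1 (130): sum1=247, sum2=109
  after byte 2 (16): sum1=8, sum2=117
  after byte 3 (249): sum1=2, sum2=119
  after byte 4 (212): sum1=214, sum2=78
Checksum = sum2·256 + sum1 = 78·256 + 214 = 20182 = 0x4ED6.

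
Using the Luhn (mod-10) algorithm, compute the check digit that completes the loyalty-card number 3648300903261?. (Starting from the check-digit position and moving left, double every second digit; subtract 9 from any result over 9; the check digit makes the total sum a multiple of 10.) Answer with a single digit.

Partial digits right→left: 1 6 2 3 0 9 0 0 3 8 4 6 3
Double every second digit counting from the check-digit position (so the 1st, 3rd, 5th, ... of the partial from the right).
  doubled (with −9 where >9): 2 4 0 0 6 8 6 → sum 26
  kept as-is: 6 3 9 0 8 6 → sum 32
Total = 26 + 32 = 58.
Check digit = (10 − (58 mod 10)) mod 10 = 2.

2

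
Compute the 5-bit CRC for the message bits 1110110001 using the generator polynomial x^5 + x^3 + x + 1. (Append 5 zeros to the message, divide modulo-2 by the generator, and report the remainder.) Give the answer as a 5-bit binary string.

Append 5 zeros: 111011000100000. Divide by 101011 (XOR where the leading bit is 1):
  pos 0: 111011 XOR 101011 = 010000
  pos 1: 100000 XOR 101011 = 001011
  pos 3: 101100 XOR 101011 = 000111
  pos 6: 111100 XOR 101011 = 010111
  pos 7: 101110 XOR 101011 = 000101
Remainder (last 5 bits) = 10100. This is the CRC / FCS.

10100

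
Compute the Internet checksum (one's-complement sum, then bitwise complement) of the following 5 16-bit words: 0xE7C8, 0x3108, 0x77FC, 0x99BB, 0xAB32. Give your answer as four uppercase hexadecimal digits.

One's-complement addition (fold any carry out of bit 15 back into bit 0):
  0xE7C8 + 0x3108 = 0x118D0 → wrap carry → 0x18D1
  0x18D1 + 0x77FC = 0x090CD
  0x90CD + 0x99BB = 0x12A88 → wrap carry → 0x2A89
  0x2A89 + 0xAB32 = 0x0D5BB
One's-complement sum = 0xD5BB.
Checksum = ~0xD5BB & 0xFFFF = 0x2A44.

2A44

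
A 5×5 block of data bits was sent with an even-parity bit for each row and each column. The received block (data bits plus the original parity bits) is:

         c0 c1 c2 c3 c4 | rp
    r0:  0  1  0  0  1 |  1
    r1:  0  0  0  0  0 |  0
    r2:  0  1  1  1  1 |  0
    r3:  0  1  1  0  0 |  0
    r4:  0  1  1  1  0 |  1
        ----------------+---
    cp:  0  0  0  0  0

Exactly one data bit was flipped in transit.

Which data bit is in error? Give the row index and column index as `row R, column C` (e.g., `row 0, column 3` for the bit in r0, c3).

row 0, column 2

Recompute each row's even parity and compare to rp:
  r0: data parity 0, sent rp 1 → mismatch
  r1: data parity 0, sent rp 0 → ok
  r2: data parity 0, sent rp 0 → ok
  r3: data parity 0, sent rp 0 → ok
  r4: data parity 1, sent rp 1 → ok
Recompute each column's even parity and compare to cp:
  c0: data parity 0, sent cp 0 → ok
  c1: data parity 0, sent cp 0 → ok
  c2: data parity 1, sent cp 0 → mismatch
  c3: data parity 0, sent cp 0 → ok
  c4: data parity 0, sent cp 0 → ok
Exactly one row (r0) and one column (c2) fail → the flipped bit is at their intersection.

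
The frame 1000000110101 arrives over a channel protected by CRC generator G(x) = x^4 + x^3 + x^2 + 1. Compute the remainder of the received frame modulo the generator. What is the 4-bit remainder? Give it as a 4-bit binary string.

Modulo-2 division of 1000000110101 by 11101:
  pos 0: 10000 XOR 11101 = 01101
  pos 1: 11010 XOR 11101 = 00111
  pos 3: 11101 XOR 11101 = 00000
  pos 8: 10101 XOR 11101 = 01000
Remainder = 1000 (nonzero — an error is detected).

1000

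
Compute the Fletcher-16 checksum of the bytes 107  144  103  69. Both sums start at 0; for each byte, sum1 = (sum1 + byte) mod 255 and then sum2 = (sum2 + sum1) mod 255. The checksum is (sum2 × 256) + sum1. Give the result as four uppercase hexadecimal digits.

Running sums (mod 255):
  after byte 0 (107): sum1=107, sum2=107
  after byte 1 (144): sum1=251, sum2=103
  after byte 2 (103): sum1=99, sum2=202
  after byte 3 (69): sum1=168, sum2=115
Checksum = sum2·256 + sum1 = 115·256 + 168 = 29608 = 0x73A8.

73A8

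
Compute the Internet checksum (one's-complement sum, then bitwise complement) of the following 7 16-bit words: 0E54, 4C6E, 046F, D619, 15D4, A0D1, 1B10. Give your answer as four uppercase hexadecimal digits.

F8FE

One's-complement addition (fold any carry out of bit 15 back into bit 0):
  0x0E54 + 0x4C6E = 0x05AC2
  0x5AC2 + 0x046F = 0x05F31
  0x5F31 + 0xD619 = 0x1354A → wrap carry → 0x354B
  0x354B + 0x15D4 = 0x04B1F
  0x4B1F + 0xA0D1 = 0x0EBF0
  0xEBF0 + 0x1B10 = 0x10700 → wrap carry → 0x0701
One's-complement sum = 0x0701.
Checksum = ~0x0701 & 0xFFFF = 0xF8FE.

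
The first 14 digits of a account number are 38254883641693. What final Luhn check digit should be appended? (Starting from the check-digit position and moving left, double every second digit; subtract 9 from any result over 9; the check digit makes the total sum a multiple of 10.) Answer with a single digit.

9

Partial digits right→left: 3 9 6 1 4 6 3 8 8 4 5 2 8 3
Double every second digit counting from the check-digit position (so the 1st, 3rd, 5th, ... of the partial from the right).
  doubled (with −9 where >9): 6 3 8 6 7 1 7 → sum 38
  kept as-is: 9 1 6 8 4 2 3 → sum 33
Total = 38 + 33 = 71.
Check digit = (10 − (71 mod 10)) mod 10 = 9.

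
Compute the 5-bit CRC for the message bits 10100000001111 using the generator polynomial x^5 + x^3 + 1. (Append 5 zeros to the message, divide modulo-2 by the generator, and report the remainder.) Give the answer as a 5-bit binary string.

11001

Append 5 zeros: 1010000000111100000. Divide by 101001 (XOR where the leading bit is 1):
  pos 0: 101000 XOR 101001 = 000001
  pos 5: 100001 XOR 101001 = 001000
  pos 7: 100011 XOR 101001 = 001010
  pos 9: 101010 XOR 101001 = 000011
  pos 13: 110000 XOR 101001 = 011001
Remainder (last 5 bits) = 11001. This is the CRC / FCS.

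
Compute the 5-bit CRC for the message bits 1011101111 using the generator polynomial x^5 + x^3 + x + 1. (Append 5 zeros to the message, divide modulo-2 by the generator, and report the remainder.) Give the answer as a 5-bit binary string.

00101

Append 5 zeros: 101110111100000. Divide by 101011 (XOR where the leading bit is 1):
  pos 0: 101110 XOR 101011 = 000101
  pos 3: 101111 XOR 101011 = 000100
  pos 6: 100100 XOR 101011 = 001111
  pos 8: 111100 XOR 101011 = 010111
  pos 9: 101110 XOR 101011 = 000101
Remainder (last 5 bits) = 00101. This is the CRC / FCS.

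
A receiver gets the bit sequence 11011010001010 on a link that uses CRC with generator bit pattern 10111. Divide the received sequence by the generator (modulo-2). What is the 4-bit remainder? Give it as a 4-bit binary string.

0010

Modulo-2 division of 11011010001010 by 10111:
  pos 0: 11011 XOR 10111 = 01100
  pos 1: 11000 XOR 10111 = 01111
  pos 2: 11111 XOR 10111 = 01000
  pos 3: 10000 XOR 10111 = 00111
  pos 5: 11100 XOR 10111 = 01011
  pos 6: 10111 XOR 10111 = 00000
Remainder = 0010 (nonzero — an error is detected).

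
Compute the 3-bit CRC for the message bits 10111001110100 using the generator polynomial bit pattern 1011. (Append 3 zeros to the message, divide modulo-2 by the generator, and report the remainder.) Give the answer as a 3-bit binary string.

Append 3 zeros: 10111001110100000. Divide by 1011 (XOR where the leading bit is 1):
  pos 0: 1011 XOR 1011 = 0000
  pos 4: 1001 XOR 1011 = 0010
  pos 6: 1011 XOR 1011 = 0000
  pos 11: 1000 XOR 1011 = 0011
  pos 13: 1100 XOR 1011 = 0111
Remainder (last 3 bits) = 111. This is the CRC / FCS.

111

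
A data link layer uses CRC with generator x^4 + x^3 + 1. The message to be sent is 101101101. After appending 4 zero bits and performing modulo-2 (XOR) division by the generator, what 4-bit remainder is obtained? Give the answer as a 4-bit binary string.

Append 4 zeros: 1011011010000. Divide by 11001 (XOR where the leading bit is 1):
  pos 0: 10110 XOR 11001 = 01111
  pos 1: 11111 XOR 11001 = 00110
  pos 3: 11010 XOR 11001 = 00011
  pos 6: 11100 XOR 11001 = 00101
  pos 8: 10100 XOR 11001 = 01101
Remainder (last 4 bits) = 1101. This is the CRC / FCS.

1101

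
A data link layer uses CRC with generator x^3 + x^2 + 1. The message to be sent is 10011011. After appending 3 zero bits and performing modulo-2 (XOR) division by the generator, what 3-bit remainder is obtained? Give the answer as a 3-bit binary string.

000

Append 3 zeros: 10011011000. Divide by 1101 (XOR where the leading bit is 1):
  pos 0: 1001 XOR 1101 = 0100
  pos 1: 1001 XOR 1101 = 0100
  pos 2: 1000 XOR 1101 = 0101
  pos 3: 1011 XOR 1101 = 0110
  pos 4: 1101 XOR 1101 = 0000
Remainder (last 3 bits) = 000. This is the CRC / FCS.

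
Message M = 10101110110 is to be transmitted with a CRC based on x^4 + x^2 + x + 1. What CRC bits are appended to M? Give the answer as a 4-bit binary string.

0100

Append 4 zeros: 101011101100000. Divide by 10111 (XOR where the leading bit is 1):
  pos 0: 10101 XOR 10111 = 00010
  pos 3: 10110 XOR 10111 = 00001
  pos 7: 11100 XOR 10111 = 01011
  pos 8: 10110 XOR 10111 = 00001
Remainder (last 4 bits) = 0100. This is the CRC / FCS.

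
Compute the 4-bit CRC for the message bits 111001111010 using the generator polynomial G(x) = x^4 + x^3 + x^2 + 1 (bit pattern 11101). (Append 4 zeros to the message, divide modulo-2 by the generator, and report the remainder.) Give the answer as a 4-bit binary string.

0101

Append 4 zeros: 1110011110100000. Divide by 11101 (XOR where the leading bit is 1):
  pos 0: 11100 XOR 11101 = 00001
  pos 4: 11111 XOR 11101 = 00010
  pos 7: 10010 XOR 11101 = 01111
  pos 8: 11110 XOR 11101 = 00011
  pos 11: 11000 XOR 11101 = 00101
Remainder (last 4 bits) = 0101. This is the CRC / FCS.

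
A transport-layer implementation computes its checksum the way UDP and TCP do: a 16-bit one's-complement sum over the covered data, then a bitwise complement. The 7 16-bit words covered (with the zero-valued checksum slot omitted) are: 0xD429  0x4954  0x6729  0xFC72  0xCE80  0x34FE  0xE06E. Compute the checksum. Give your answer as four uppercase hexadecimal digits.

9AF7

One's-complement addition (fold any carry out of bit 15 back into bit 0):
  0xD429 + 0x4954 = 0x11D7D → wrap carry → 0x1D7E
  0x1D7E + 0x6729 = 0x084A7
  0x84A7 + 0xFC72 = 0x18119 → wrap carry → 0x811A
  0x811A + 0xCE80 = 0x14F9A → wrap carry → 0x4F9B
  0x4F9B + 0x34FE = 0x08499
  0x8499 + 0xE06E = 0x16507 → wrap carry → 0x6508
One's-complement sum = 0x6508.
Checksum = ~0x6508 & 0xFFFF = 0x9AF7.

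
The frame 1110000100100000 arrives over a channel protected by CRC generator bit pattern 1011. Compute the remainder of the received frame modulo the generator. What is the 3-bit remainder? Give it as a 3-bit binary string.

Modulo-2 division of 1110000100100000 by 1011:
  pos 0: 1110 XOR 1011 = 0101
  pos 1: 1010 XOR 1011 = 0001
  pos 4: 1001 XOR 1011 = 0010
  pos 6: 1000 XOR 1011 = 0011
  pos 8: 1110 XOR 1011 = 0101
  pos 9: 1010 XOR 1011 = 0001
  pos 12: 1000 XOR 1011 = 0011
Remainder = 011 (nonzero — an error is detected).

011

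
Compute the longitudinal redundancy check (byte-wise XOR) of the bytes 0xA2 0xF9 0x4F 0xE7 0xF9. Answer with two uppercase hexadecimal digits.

0A

XOR the bytes together:
  start with 0xA2
  0xA2 ⊕ 0xF9 = 0x5B
  0x5B ⊕ 0x4F = 0x14
  0x14 ⊕ 0xE7 = 0xF3
  0xF3 ⊕ 0xF9 = 0x0A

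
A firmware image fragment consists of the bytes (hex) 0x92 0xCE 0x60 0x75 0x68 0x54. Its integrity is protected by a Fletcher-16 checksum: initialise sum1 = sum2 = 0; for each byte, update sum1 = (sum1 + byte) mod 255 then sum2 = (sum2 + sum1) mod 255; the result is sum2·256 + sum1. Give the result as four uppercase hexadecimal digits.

80F3

Running sums (mod 255):
  after byte 0 (0x92): sum1=146, sum2=146
  after byte 1 (0xCE): sum1=97, sum2=243
  after byte 2 (0x60): sum1=193, sum2=181
  after byte 3 (0x75): sum1=55, sum2=236
  after byte 4 (0x68): sum1=159, sum2=140
  after byte 5 (0x54): sum1=243, sum2=128
Checksum = sum2·256 + sum1 = 128·256 + 243 = 33011 = 0x80F3.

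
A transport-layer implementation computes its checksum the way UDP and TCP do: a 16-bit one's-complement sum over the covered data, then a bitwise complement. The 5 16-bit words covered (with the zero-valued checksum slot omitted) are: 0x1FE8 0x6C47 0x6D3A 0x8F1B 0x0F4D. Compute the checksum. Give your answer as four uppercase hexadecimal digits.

682D

One's-complement addition (fold any carry out of bit 15 back into bit 0):
  0x1FE8 + 0x6C47 = 0x08C2F
  0x8C2F + 0x6D3A = 0x0F969
  0xF969 + 0x8F1B = 0x18884 → wrap carry → 0x8885
  0x8885 + 0x0F4D = 0x097D2
One's-complement sum = 0x97D2.
Checksum = ~0x97D2 & 0xFFFF = 0x682D.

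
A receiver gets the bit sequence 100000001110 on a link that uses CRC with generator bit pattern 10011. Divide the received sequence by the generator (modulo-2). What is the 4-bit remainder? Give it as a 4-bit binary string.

0000

Modulo-2 division of 100000001110 by 10011:
  pos 0: 10000 XOR 10011 = 00011
  pos 3: 11000 XOR 10011 = 01011
  pos 4: 10111 XOR 10011 = 00100
  pos 6: 10011 XOR 10011 = 00000
Remainder = 0000 (zero — the frame passes the CRC check).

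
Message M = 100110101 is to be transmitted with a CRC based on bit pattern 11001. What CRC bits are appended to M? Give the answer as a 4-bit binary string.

1110

Append 4 zeros: 1001101010000. Divide by 11001 (XOR where the leading bit is 1):
  pos 0: 10011 XOR 11001 = 01010
  pos 1: 10100 XOR 11001 = 01101
  pos 2: 11011 XOR 11001 = 00010
  pos 5: 10010 XOR 11001 = 01011
  pos 6: 10110 XOR 11001 = 01111
  pos 7: 11110 XOR 11001 = 00111
Remainder (last 4 bits) = 1110. This is the CRC / FCS.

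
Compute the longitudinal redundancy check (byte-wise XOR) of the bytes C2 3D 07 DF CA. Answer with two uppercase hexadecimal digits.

XOR the bytes together:
  start with 0xC2
  0xC2 ⊕ 0x3D = 0xFF
  0xFF ⊕ 0x07 = 0xF8
  0xF8 ⊕ 0xDF = 0x27
  0x27 ⊕ 0xCA = 0xED

ED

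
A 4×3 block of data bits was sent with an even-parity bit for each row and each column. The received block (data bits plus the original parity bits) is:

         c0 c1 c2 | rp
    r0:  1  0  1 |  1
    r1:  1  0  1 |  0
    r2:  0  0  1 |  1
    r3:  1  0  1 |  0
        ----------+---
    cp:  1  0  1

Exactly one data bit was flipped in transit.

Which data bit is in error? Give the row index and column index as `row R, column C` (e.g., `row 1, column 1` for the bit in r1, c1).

Recompute each row's even parity and compare to rp:
  r0: data parity 0, sent rp 1 → mismatch
  r1: data parity 0, sent rp 0 → ok
  r2: data parity 1, sent rp 1 → ok
  r3: data parity 0, sent rp 0 → ok
Recompute each column's even parity and compare to cp:
  c0: data parity 1, sent cp 1 → ok
  c1: data parity 0, sent cp 0 → ok
  c2: data parity 0, sent cp 1 → mismatch
Exactly one row (r0) and one column (c2) fail → the flipped bit is at their intersection.

row 0, column 2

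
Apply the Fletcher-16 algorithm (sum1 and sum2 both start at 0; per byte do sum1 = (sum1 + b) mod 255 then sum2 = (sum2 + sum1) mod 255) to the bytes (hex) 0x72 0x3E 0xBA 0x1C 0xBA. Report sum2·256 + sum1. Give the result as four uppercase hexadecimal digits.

5842

Running sums (mod 255):
  after byte 0 (0x72): sum1=114, sum2=114
  after byte 1 (0x3E): sum1=176, sum2=35
  after byte 2 (0xBA): sum1=107, sum2=142
  after byte 3 (0x1C): sum1=135, sum2=22
  after byte 4 (0xBA): sum1=66, sum2=88
Checksum = sum2·256 + sum1 = 88·256 + 66 = 22594 = 0x5842.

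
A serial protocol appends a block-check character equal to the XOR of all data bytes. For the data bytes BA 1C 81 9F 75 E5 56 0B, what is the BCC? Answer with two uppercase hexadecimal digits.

XOR the bytes together:
  start with 0xBA
  0xBA ⊕ 0x1C = 0xA6
  0xA6 ⊕ 0x81 = 0x27
  0x27 ⊕ 0x9F = 0xB8
  0xB8 ⊕ 0x75 = 0xCD
  0xCD ⊕ 0xE5 = 0x28
  0x28 ⊕ 0x56 = 0x7E
  0x7E ⊕ 0x0B = 0x75

75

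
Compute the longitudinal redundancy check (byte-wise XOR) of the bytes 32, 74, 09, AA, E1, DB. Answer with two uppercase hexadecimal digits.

DF

XOR the bytes together:
  start with 0x32
  0x32 ⊕ 0x74 = 0x46
  0x46 ⊕ 0x09 = 0x4F
  0x4F ⊕ 0xAA = 0xE5
  0xE5 ⊕ 0xE1 = 0x04
  0x04 ⊕ 0xDB = 0xDF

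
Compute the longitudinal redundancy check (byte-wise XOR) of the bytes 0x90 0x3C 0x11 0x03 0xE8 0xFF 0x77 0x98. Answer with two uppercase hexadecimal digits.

46

XOR the bytes together:
  start with 0x90
  0x90 ⊕ 0x3C = 0xAC
  0xAC ⊕ 0x11 = 0xBD
  0xBD ⊕ 0x03 = 0xBE
  0xBE ⊕ 0xE8 = 0x56
  0x56 ⊕ 0xFF = 0xA9
  0xA9 ⊕ 0x77 = 0xDE
  0xDE ⊕ 0x98 = 0x46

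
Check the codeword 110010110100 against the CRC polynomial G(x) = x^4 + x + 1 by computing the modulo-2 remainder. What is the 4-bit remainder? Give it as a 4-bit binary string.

0011

Modulo-2 division of 110010110100 by 10011:
  pos 0: 11001 XOR 10011 = 01010
  pos 1: 10100 XOR 10011 = 00111
  pos 3: 11111 XOR 10011 = 01100
  pos 4: 11000 XOR 10011 = 01011
  pos 5: 10111 XOR 10011 = 00100
  pos 7: 10000 XOR 10011 = 00011
Remainder = 0011 (nonzero — an error is detected).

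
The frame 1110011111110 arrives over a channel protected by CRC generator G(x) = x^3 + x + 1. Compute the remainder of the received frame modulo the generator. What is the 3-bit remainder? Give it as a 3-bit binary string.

010

Modulo-2 division of 1110011111110 by 1011:
  pos 0: 1110 XOR 1011 = 0101
  pos 1: 1010 XOR 1011 = 0001
  pos 4: 1111 XOR 1011 = 0100
  pos 5: 1001 XOR 1011 = 0010
  pos 7: 1011 XOR 1011 = 0000
Remainder = 010 (nonzero — an error is detected).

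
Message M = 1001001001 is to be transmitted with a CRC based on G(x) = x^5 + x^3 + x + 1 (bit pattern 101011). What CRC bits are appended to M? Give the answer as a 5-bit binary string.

11101

Append 5 zeros: 100100100100000. Divide by 101011 (XOR where the leading bit is 1):
  pos 0: 100100 XOR 101011 = 001111
  pos 2: 111110 XOR 101011 = 010101
  pos 3: 101010 XOR 101011 = 000001
  pos 8: 110000 XOR 101011 = 011011
  pos 9: 110110 XOR 101011 = 011101
Remainder (last 5 bits) = 11101. This is the CRC / FCS.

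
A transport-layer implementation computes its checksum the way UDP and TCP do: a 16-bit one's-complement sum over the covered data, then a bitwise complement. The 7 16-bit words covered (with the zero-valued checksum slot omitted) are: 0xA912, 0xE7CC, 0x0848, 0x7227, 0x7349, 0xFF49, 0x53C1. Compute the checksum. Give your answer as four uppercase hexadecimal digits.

2E5C

One's-complement addition (fold any carry out of bit 15 back into bit 0):
  0xA912 + 0xE7CC = 0x190DE → wrap carry → 0x90DF
  0x90DF + 0x0848 = 0x09927
  0x9927 + 0x7227 = 0x10B4E → wrap carry → 0x0B4F
  0x0B4F + 0x7349 = 0x07E98
  0x7E98 + 0xFF49 = 0x17DE1 → wrap carry → 0x7DE2
  0x7DE2 + 0x53C1 = 0x0D1A3
One's-complement sum = 0xD1A3.
Checksum = ~0xD1A3 & 0xFFFF = 0x2E5C.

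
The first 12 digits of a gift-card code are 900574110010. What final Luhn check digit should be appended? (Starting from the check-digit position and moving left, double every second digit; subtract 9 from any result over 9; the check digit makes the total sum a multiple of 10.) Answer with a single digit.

Partial digits right→left: 0 1 0 0 1 1 4 7 5 0 0 9
Double every second digit counting from the check-digit position (so the 1st, 3rd, 5th, ... of the partial from the right).
  doubled (with −9 where >9): 0 0 2 8 1 0 → sum 11
  kept as-is: 1 0 1 7 0 9 → sum 18
Total = 11 + 18 = 29.
Check digit = (10 − (29 mod 10)) mod 10 = 1.

1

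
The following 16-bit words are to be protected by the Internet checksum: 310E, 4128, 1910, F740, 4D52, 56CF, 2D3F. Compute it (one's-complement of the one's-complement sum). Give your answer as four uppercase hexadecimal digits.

One's-complement addition (fold any carry out of bit 15 back into bit 0):
  0x310E + 0x4128 = 0x07236
  0x7236 + 0x1910 = 0x08B46
  0x8B46 + 0xF740 = 0x18286 → wrap carry → 0x8287
  0x8287 + 0x4D52 = 0x0CFD9
  0xCFD9 + 0x56CF = 0x126A8 → wrap carry → 0x26A9
  0x26A9 + 0x2D3F = 0x053E8
One's-complement sum = 0x53E8.
Checksum = ~0x53E8 & 0xFFFF = 0xAC17.

AC17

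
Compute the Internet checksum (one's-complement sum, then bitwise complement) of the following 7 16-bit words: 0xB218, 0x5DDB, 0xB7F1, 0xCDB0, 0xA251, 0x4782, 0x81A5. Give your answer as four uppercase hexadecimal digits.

FEEF

One's-complement addition (fold any carry out of bit 15 back into bit 0):
  0xB218 + 0x5DDB = 0x10FF3 → wrap carry → 0x0FF4
  0x0FF4 + 0xB7F1 = 0x0C7E5
  0xC7E5 + 0xCDB0 = 0x19595 → wrap carry → 0x9596
  0x9596 + 0xA251 = 0x137E7 → wrap carry → 0x37E8
  0x37E8 + 0x4782 = 0x07F6A
  0x7F6A + 0x81A5 = 0x1010F → wrap carry → 0x0110
One's-complement sum = 0x0110.
Checksum = ~0x0110 & 0xFFFF = 0xFEEF.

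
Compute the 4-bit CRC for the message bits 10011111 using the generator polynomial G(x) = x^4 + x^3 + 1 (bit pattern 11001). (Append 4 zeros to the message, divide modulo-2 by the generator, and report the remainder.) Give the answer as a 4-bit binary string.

Append 4 zeros: 100111110000. Divide by 11001 (XOR where the leading bit is 1):
  pos 0: 10011 XOR 11001 = 01010
  pos 1: 10101 XOR 11001 = 01100
  pos 2: 11001 XOR 11001 = 00000
  pos 7: 10000 XOR 11001 = 01001
Remainder (last 4 bits) = 1001. This is the CRC / FCS.

1001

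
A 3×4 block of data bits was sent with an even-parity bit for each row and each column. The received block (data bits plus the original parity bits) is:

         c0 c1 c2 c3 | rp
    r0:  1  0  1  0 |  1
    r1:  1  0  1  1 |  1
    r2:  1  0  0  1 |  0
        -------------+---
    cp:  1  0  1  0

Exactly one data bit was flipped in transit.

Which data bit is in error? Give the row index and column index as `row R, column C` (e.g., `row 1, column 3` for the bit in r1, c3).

Recompute each row's even parity and compare to rp:
  r0: data parity 0, sent rp 1 → mismatch
  r1: data parity 1, sent rp 1 → ok
  r2: data parity 0, sent rp 0 → ok
Recompute each column's even parity and compare to cp:
  c0: data parity 1, sent cp 1 → ok
  c1: data parity 0, sent cp 0 → ok
  c2: data parity 0, sent cp 1 → mismatch
  c3: data parity 0, sent cp 0 → ok
Exactly one row (r0) and one column (c2) fail → the flipped bit is at their intersection.

row 0, column 2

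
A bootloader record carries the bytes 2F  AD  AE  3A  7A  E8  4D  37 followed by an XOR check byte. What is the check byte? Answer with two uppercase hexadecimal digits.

XOR the bytes together:
  start with 0x2F
  0x2F ⊕ 0xAD = 0x82
  0x82 ⊕ 0xAE = 0x2C
  0x2C ⊕ 0x3A = 0x16
  0x16 ⊕ 0x7A = 0x6C
  0x6C ⊕ 0xE8 = 0x84
  0x84 ⊕ 0x4D = 0xC9
  0xC9 ⊕ 0x37 = 0xFE

FE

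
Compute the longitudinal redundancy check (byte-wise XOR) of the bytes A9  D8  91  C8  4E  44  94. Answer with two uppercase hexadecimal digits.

B6

XOR the bytes together:
  start with 0xA9
  0xA9 ⊕ 0xD8 = 0x71
  0x71 ⊕ 0x91 = 0xE0
  0xE0 ⊕ 0xC8 = 0x28
  0x28 ⊕ 0x4E = 0x66
  0x66 ⊕ 0x44 = 0x22
  0x22 ⊕ 0x94 = 0xB6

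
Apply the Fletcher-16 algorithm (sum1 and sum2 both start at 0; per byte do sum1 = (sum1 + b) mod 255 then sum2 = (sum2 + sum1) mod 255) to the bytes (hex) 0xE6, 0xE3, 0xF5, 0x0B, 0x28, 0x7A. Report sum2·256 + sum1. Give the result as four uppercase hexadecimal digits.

Running sums (mod 255):
  after byte 0 (0xE6): sum1=230, sum2=230
  after byte 1 (0xE3): sum1=202, sum2=177
  after byte 2 (0xF5): sum1=192, sum2=114
  after byte 3 (0x0B): sum1=203, sum2=62
  after byte 4 (0x28): sum1=243, sum2=50
  after byte 5 (0x7A): sum1=110, sum2=160
Checksum = sum2·256 + sum1 = 160·256 + 110 = 41070 = 0xA06E.

A06E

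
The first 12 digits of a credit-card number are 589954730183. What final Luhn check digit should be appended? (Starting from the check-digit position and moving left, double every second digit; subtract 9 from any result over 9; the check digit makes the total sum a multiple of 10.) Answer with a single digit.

8

Partial digits right→left: 3 8 1 0 3 7 4 5 9 9 8 5
Double every second digit counting from the check-digit position (so the 1st, 3rd, 5th, ... of the partial from the right).
  doubled (with −9 where >9): 6 2 6 8 9 7 → sum 38
  kept as-is: 8 0 7 5 9 5 → sum 34
Total = 38 + 34 = 72.
Check digit = (10 − (72 mod 10)) mod 10 = 8.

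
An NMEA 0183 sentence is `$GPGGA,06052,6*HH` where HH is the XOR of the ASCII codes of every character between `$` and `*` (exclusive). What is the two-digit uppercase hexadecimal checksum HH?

XOR the ASCII codes of the payload characters:
  'G' = 0x47 → acc = 0x47
  'P' = 0x50 → acc = 0x17
  'G' = 0x47 → acc = 0x50
  'G' = 0x47 → acc = 0x17
  'A' = 0x41 → acc = 0x56
  ',' = 0x2C → acc = 0x7A
  '0' = 0x30 → acc = 0x4A
  '6' = 0x36 → acc = 0x7C
  '0' = 0x30 → acc = 0x4C
  '5' = 0x35 → acc = 0x79
  '2' = 0x32 → acc = 0x4B
  ',' = 0x2C → acc = 0x67
  '6' = 0x36 → acc = 0x51
Checksum = 0x51.

51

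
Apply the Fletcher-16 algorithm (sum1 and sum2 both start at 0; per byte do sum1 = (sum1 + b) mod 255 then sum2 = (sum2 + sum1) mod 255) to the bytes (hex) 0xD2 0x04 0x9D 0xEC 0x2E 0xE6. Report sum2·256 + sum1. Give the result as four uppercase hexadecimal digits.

8576

Running sums (mod 255):
  after byte 0 (0xD2): sum1=210, sum2=210
  after byte 1 (0x04): sum1=214, sum2=169
  after byte 2 (0x9D): sum1=116, sum2=30
  after byte 3 (0xEC): sum1=97, sum2=127
  after byte 4 (0x2E): sum1=143, sum2=15
  after byte 5 (0xE6): sum1=118, sum2=133
Checksum = sum2·256 + sum1 = 133·256 + 118 = 34166 = 0x8576.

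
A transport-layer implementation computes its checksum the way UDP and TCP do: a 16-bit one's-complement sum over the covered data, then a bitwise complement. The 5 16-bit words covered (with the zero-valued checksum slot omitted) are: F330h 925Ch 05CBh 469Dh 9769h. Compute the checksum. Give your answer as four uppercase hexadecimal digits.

One's-complement addition (fold any carry out of bit 15 back into bit 0):
  0xF330 + 0x925C = 0x1858C → wrap carry → 0x858D
  0x858D + 0x05CB = 0x08B58
  0x8B58 + 0x469D = 0x0D1F5
  0xD1F5 + 0x9769 = 0x1695E → wrap carry → 0x695F
One's-complement sum = 0x695F.
Checksum = ~0x695F & 0xFFFF = 0x96A0.

96A0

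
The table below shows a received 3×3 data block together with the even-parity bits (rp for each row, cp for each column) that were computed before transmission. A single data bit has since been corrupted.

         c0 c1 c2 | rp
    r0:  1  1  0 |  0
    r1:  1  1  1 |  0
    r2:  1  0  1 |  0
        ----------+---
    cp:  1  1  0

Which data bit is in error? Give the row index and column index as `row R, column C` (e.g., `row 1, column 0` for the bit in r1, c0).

row 1, column 1

Recompute each row's even parity and compare to rp:
  r0: data parity 0, sent rp 0 → ok
  r1: data parity 1, sent rp 0 → mismatch
  r2: data parity 0, sent rp 0 → ok
Recompute each column's even parity and compare to cp:
  c0: data parity 1, sent cp 1 → ok
  c1: data parity 0, sent cp 1 → mismatch
  c2: data parity 0, sent cp 0 → ok
Exactly one row (r1) and one column (c1) fail → the flipped bit is at their intersection.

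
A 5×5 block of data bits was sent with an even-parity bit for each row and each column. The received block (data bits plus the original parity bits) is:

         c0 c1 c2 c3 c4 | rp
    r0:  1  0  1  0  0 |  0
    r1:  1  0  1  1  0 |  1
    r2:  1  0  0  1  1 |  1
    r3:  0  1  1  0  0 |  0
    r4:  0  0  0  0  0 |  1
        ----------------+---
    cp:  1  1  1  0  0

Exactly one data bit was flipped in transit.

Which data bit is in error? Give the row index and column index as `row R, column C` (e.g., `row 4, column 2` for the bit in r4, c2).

Recompute each row's even parity and compare to rp:
  r0: data parity 0, sent rp 0 → ok
  r1: data parity 1, sent rp 1 → ok
  r2: data parity 1, sent rp 1 → ok
  r3: data parity 0, sent rp 0 → ok
  r4: data parity 0, sent rp 1 → mismatch
Recompute each column's even parity and compare to cp:
  c0: data parity 1, sent cp 1 → ok
  c1: data parity 1, sent cp 1 → ok
  c2: data parity 1, sent cp 1 → ok
  c3: data parity 0, sent cp 0 → ok
  c4: data parity 1, sent cp 0 → mismatch
Exactly one row (r4) and one column (c4) fail → the flipped bit is at their intersection.

row 4, column 4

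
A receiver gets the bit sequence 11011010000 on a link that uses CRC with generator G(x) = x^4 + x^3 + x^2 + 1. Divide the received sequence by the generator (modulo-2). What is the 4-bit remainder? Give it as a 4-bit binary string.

1110

Modulo-2 division of 11011010000 by 11101:
  pos 0: 11011 XOR 11101 = 00110
  pos 2: 11001 XOR 11101 = 00100
  pos 4: 10000 XOR 11101 = 01101
  pos 5: 11010 XOR 11101 = 00111
Remainder = 1110 (nonzero — an error is detected).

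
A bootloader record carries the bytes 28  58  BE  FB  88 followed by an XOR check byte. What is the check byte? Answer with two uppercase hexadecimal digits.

XOR the bytes together:
  start with 0x28
  0x28 ⊕ 0x58 = 0x70
  0x70 ⊕ 0xBE = 0xCE
  0xCE ⊕ 0xFB = 0x35
  0x35 ⊕ 0x88 = 0xBD

BD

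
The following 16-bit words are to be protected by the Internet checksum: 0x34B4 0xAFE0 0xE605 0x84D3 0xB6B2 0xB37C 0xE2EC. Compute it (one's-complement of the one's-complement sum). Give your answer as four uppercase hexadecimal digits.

One's-complement addition (fold any carry out of bit 15 back into bit 0):
  0x34B4 + 0xAFE0 = 0x0E494
  0xE494 + 0xE605 = 0x1CA99 → wrap carry → 0xCA9A
  0xCA9A + 0x84D3 = 0x14F6D → wrap carry → 0x4F6E
  0x4F6E + 0xB6B2 = 0x10620 → wrap carry → 0x0621
  0x0621 + 0xB37C = 0x0B99D
  0xB99D + 0xE2EC = 0x19C89 → wrap carry → 0x9C8A
One's-complement sum = 0x9C8A.
Checksum = ~0x9C8A & 0xFFFF = 0x6375.

6375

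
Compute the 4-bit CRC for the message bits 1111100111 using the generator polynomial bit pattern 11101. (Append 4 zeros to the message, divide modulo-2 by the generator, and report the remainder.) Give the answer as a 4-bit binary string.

Append 4 zeros: 11111001110000. Divide by 11101 (XOR where the leading bit is 1):
  pos 0: 11111 XOR 11101 = 00010
  pos 3: 10001 XOR 11101 = 01100
  pos 4: 11001 XOR 11101 = 00100
  pos 6: 10010 XOR 11101 = 01111
  pos 7: 11110 XOR 11101 = 00011
Remainder (last 4 bits) = 1100. This is the CRC / FCS.

1100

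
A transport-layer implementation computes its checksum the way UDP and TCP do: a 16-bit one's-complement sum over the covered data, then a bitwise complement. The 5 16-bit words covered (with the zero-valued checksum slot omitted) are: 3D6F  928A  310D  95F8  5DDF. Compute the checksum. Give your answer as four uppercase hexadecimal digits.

0B21

One's-complement addition (fold any carry out of bit 15 back into bit 0):
  0x3D6F + 0x928A = 0x0CFF9
  0xCFF9 + 0x310D = 0x10106 → wrap carry → 0x0107
  0x0107 + 0x95F8 = 0x096FF
  0x96FF + 0x5DDF = 0x0F4DE
One's-complement sum = 0xF4DE.
Checksum = ~0xF4DE & 0xFFFF = 0x0B21.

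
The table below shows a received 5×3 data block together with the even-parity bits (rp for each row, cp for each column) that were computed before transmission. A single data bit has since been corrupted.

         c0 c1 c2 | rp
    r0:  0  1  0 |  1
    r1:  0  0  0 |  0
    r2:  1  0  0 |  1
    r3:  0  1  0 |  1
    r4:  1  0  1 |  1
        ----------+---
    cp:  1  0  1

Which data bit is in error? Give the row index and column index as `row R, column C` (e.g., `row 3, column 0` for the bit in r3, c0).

row 4, column 0

Recompute each row's even parity and compare to rp:
  r0: data parity 1, sent rp 1 → ok
  r1: data parity 0, sent rp 0 → ok
  r2: data parity 1, sent rp 1 → ok
  r3: data parity 1, sent rp 1 → ok
  r4: data parity 0, sent rp 1 → mismatch
Recompute each column's even parity and compare to cp:
  c0: data parity 0, sent cp 1 → mismatch
  c1: data parity 0, sent cp 0 → ok
  c2: data parity 1, sent cp 1 → ok
Exactly one row (r4) and one column (c0) fail → the flipped bit is at their intersection.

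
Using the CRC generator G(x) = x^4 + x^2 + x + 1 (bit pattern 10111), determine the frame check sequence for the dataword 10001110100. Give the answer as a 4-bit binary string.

Append 4 zeros: 100011101000000. Divide by 10111 (XOR where the leading bit is 1):
  pos 0: 10001 XOR 10111 = 00110
  pos 2: 11011 XOR 10111 = 01100
  pos 3: 11000 XOR 10111 = 01111
  pos 4: 11111 XOR 10111 = 01000
  pos 5: 10000 XOR 10111 = 00111
  pos 7: 11100 XOR 10111 = 01011
  pos 8: 10110 XOR 10111 = 00001
Remainder (last 4 bits) = 0100. This is the CRC / FCS.

0100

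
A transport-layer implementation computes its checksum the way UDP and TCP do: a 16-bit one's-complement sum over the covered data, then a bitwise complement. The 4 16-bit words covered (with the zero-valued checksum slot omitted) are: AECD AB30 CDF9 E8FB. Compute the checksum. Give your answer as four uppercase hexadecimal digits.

EF0B

One's-complement addition (fold any carry out of bit 15 back into bit 0):
  0xAECD + 0xAB30 = 0x159FD → wrap carry → 0x59FE
  0x59FE + 0xCDF9 = 0x127F7 → wrap carry → 0x27F8
  0x27F8 + 0xE8FB = 0x110F3 → wrap carry → 0x10F4
One's-complement sum = 0x10F4.
Checksum = ~0x10F4 & 0xFFFF = 0xEF0B.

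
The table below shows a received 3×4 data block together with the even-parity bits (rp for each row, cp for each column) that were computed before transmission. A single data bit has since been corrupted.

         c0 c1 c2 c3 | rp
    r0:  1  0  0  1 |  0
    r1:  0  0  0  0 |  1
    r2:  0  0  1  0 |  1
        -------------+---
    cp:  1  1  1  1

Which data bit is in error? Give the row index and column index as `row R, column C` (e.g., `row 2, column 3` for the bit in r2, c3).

Recompute each row's even parity and compare to rp:
  r0: data parity 0, sent rp 0 → ok
  r1: data parity 0, sent rp 1 → mismatch
  r2: data parity 1, sent rp 1 → ok
Recompute each column's even parity and compare to cp:
  c0: data parity 1, sent cp 1 → ok
  c1: data parity 0, sent cp 1 → mismatch
  c2: data parity 1, sent cp 1 → ok
  c3: data parity 1, sent cp 1 → ok
Exactly one row (r1) and one column (c1) fail → the flipped bit is at their intersection.

row 1, column 1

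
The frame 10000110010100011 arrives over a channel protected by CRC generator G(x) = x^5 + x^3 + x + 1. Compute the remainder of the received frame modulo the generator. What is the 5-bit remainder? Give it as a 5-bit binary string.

Modulo-2 division of 10000110010100011 by 101011:
  pos 0: 100001 XOR 101011 = 001010
  pos 2: 101010 XOR 101011 = 000001
  pos 7: 101010 XOR 101011 = 000001
Remainder = 10011 (nonzero — an error is detected).

10011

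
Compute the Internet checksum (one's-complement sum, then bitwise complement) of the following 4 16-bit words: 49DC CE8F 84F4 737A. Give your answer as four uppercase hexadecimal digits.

One's-complement addition (fold any carry out of bit 15 back into bit 0):
  0x49DC + 0xCE8F = 0x1186B → wrap carry → 0x186C
  0x186C + 0x84F4 = 0x09D60
  0x9D60 + 0x737A = 0x110DA → wrap carry → 0x10DB
One's-complement sum = 0x10DB.
Checksum = ~0x10DB & 0xFFFF = 0xEF24.

EF24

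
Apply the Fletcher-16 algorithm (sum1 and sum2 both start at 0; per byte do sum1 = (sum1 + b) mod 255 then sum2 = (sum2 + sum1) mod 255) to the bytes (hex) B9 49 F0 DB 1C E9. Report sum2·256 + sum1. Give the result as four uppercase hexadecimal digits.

42D5

Running sums (mod 255):
  after byte 0 (B9): sum1=185, sum2=185
  after byte 1 (49): sum1=3, sum2=188
  after byte 2 (F0): sum1=243, sum2=176
  after byte 3 (DB): sum1=207, sum2=128
  after byte 4 (1C): sum1=235, sum2=108
  after byte 5 (E9): sum1=213, sum2=66
Checksum = sum2·256 + sum1 = 66·256 + 213 = 17109 = 0x42D5.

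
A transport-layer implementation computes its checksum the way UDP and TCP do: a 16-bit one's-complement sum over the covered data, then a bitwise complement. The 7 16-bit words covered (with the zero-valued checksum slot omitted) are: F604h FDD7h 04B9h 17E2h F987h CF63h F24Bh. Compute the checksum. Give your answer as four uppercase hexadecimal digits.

One's-complement addition (fold any carry out of bit 15 back into bit 0):
  0xF604 + 0xFDD7 = 0x1F3DB → wrap carry → 0xF3DC
  0xF3DC + 0x04B9 = 0x0F895
  0xF895 + 0x17E2 = 0x11077 → wrap carry → 0x1078
  0x1078 + 0xF987 = 0x109FF → wrap carry → 0x0A00
  0x0A00 + 0xCF63 = 0x0D963
  0xD963 + 0xF24B = 0x1CBAE → wrap carry → 0xCBAF
One's-complement sum = 0xCBAF.
Checksum = ~0xCBAF & 0xFFFF = 0x3450.

3450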